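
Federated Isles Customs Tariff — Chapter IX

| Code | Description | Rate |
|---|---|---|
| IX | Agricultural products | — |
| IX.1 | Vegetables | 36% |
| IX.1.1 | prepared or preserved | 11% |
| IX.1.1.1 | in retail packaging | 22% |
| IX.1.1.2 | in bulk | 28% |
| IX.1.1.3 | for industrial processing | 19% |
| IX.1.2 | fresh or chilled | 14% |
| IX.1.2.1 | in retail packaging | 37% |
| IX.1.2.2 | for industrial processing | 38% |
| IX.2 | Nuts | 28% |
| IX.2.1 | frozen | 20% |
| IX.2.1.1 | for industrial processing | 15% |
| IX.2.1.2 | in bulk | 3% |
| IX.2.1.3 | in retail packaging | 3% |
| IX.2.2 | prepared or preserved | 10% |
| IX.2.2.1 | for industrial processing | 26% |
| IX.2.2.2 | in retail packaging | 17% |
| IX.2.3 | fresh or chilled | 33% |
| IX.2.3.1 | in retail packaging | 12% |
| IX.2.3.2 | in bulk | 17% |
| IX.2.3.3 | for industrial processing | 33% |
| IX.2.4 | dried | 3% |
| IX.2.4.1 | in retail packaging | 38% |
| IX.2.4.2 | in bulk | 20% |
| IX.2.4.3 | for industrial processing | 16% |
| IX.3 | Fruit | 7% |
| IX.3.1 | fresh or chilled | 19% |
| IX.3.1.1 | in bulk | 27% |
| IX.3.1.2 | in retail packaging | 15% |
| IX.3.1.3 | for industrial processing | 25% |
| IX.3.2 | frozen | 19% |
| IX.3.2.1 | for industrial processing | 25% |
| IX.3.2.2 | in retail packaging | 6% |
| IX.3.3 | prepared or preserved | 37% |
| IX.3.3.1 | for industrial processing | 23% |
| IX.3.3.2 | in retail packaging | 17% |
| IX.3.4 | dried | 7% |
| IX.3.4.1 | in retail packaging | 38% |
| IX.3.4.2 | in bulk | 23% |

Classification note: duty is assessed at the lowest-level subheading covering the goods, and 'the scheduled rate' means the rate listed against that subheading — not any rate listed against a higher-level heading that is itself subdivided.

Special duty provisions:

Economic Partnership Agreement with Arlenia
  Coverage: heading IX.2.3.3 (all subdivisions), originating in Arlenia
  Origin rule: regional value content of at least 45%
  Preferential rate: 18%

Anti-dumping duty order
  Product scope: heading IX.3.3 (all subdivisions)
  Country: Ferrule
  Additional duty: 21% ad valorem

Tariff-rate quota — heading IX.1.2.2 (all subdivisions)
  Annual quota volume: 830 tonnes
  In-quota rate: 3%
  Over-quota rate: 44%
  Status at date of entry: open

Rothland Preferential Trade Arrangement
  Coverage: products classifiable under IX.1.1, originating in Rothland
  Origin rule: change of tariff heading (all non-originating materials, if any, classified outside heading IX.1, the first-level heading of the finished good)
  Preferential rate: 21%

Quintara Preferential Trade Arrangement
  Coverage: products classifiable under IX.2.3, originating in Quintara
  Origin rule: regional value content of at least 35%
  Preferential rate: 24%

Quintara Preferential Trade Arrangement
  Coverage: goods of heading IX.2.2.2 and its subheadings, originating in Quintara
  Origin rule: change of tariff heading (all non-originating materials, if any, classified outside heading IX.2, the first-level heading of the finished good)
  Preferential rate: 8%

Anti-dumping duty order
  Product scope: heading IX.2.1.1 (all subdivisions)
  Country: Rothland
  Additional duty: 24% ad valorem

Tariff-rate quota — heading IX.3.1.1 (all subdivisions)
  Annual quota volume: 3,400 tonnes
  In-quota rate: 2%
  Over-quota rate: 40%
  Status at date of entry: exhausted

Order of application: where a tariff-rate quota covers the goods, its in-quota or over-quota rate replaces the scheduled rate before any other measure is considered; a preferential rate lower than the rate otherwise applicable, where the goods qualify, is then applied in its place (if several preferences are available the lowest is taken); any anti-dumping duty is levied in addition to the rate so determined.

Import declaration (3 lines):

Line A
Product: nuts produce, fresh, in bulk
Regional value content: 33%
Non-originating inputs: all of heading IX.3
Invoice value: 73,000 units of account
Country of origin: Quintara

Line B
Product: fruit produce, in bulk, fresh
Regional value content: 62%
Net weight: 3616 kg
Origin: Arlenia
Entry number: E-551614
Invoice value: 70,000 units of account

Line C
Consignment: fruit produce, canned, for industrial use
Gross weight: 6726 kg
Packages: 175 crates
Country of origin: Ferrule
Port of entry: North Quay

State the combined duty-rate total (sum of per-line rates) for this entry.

Line A: nuts → IX.2; fresh → IX.2.3; in bulk → IX.2.3.2. Scheduled 17%. Quintara agreement on IX.2.3: RVC < 35%; Quintara agreement on IX.2.2.2: IX.2.3.2 not covered. → 17%.
Line B: fruit → IX.3; fresh → IX.3.1; in bulk → IX.3.1.1. Scheduled 27%. quota on IX.3.1.1 exhausted → over-quota 40%; Arlenia agreement on IX.2.3.3: IX.3.1.1 not covered. → 40%.
Line C: fruit → IX.3; canned → IX.3.3; for industrial use → IX.3.3.1. Scheduled 23%. anti-dumping (Ferrule, IX.3.3): +21%; total 23% + 21% = 44%. → 44%.
Sum: 17% + 40% + 44% = 101%.

101%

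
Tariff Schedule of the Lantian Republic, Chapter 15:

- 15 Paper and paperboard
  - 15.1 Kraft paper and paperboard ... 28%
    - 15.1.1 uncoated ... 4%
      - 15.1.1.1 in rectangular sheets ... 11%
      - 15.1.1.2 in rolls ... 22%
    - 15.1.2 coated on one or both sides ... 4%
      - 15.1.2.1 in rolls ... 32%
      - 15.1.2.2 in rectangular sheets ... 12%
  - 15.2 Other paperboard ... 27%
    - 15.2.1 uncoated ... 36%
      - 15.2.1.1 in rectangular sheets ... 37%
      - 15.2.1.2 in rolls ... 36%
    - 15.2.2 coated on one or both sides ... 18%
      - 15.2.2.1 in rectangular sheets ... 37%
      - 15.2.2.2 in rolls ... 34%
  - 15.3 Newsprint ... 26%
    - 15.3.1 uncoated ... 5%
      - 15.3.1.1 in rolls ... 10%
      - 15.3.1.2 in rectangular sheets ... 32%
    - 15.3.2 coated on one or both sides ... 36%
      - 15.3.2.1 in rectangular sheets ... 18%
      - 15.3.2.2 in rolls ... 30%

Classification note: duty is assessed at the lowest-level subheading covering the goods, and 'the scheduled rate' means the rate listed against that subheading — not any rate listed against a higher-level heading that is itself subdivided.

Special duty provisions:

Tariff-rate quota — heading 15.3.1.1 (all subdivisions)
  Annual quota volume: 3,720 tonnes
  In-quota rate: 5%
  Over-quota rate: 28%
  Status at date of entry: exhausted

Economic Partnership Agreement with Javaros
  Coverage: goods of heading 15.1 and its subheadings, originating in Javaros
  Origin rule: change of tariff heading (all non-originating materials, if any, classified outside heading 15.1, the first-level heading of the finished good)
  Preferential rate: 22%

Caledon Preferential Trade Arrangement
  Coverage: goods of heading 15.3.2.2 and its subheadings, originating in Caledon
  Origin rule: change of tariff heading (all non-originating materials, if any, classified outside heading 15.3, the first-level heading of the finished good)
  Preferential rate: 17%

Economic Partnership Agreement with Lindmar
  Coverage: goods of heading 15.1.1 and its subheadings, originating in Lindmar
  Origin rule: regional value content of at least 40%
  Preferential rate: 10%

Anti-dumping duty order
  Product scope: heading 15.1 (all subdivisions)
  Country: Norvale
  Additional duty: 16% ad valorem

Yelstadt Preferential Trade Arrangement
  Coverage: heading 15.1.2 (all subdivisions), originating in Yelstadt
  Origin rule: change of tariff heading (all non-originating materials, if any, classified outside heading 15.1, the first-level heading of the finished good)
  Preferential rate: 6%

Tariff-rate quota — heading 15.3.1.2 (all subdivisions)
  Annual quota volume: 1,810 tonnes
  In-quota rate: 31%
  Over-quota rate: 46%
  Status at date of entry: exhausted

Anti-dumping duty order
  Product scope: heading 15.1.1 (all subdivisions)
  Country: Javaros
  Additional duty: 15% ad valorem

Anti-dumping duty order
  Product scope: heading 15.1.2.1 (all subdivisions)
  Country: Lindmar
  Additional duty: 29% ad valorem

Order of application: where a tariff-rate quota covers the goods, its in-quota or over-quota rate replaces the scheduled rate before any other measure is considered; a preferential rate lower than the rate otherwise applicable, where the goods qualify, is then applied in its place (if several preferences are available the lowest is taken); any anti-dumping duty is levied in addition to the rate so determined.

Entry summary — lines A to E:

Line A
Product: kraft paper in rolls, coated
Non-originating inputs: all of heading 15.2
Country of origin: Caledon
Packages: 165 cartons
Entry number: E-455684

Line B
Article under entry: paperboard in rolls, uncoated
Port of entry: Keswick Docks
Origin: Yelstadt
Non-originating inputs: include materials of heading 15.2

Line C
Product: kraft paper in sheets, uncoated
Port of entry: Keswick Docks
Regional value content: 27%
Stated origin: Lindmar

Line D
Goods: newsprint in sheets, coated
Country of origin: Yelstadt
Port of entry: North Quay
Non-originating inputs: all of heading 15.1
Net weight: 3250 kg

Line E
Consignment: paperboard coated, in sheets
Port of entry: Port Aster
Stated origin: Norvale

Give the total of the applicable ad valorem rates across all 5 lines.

Line A: kraft paper → 15.1; coated → 15.1.2; in rolls → 15.1.2.1. Scheduled 32%. Caledon agreement on 15.3.2.2: 15.1.2.1 not covered. → 32%.
Line B: paperboard → 15.2; uncoated → 15.2.1; in rolls → 15.2.1.2. Scheduled 36%. Yelstadt agreement on 15.1.2: 15.2.1.2 not covered. → 36%.
Line C: kraft paper → 15.1; uncoated → 15.1.1; in sheets → 15.1.1.1. Scheduled 11%. Lindmar agreement on 15.1.1: RVC < 40%. → 11%.
Line D: newsprint → 15.3; coated → 15.3.2; in sheets → 15.3.2.1. Scheduled 18%. Yelstadt agreement on 15.1.2: 15.3.2.1 not covered. → 18%.
Line E: paperboard → 15.2; coated → 15.2.2; in sheets → 15.2.2.1. Scheduled 37%. No special measure applies. → 37%.
Sum: 32% + 36% + 11% + 18% + 37% = 134%.

134%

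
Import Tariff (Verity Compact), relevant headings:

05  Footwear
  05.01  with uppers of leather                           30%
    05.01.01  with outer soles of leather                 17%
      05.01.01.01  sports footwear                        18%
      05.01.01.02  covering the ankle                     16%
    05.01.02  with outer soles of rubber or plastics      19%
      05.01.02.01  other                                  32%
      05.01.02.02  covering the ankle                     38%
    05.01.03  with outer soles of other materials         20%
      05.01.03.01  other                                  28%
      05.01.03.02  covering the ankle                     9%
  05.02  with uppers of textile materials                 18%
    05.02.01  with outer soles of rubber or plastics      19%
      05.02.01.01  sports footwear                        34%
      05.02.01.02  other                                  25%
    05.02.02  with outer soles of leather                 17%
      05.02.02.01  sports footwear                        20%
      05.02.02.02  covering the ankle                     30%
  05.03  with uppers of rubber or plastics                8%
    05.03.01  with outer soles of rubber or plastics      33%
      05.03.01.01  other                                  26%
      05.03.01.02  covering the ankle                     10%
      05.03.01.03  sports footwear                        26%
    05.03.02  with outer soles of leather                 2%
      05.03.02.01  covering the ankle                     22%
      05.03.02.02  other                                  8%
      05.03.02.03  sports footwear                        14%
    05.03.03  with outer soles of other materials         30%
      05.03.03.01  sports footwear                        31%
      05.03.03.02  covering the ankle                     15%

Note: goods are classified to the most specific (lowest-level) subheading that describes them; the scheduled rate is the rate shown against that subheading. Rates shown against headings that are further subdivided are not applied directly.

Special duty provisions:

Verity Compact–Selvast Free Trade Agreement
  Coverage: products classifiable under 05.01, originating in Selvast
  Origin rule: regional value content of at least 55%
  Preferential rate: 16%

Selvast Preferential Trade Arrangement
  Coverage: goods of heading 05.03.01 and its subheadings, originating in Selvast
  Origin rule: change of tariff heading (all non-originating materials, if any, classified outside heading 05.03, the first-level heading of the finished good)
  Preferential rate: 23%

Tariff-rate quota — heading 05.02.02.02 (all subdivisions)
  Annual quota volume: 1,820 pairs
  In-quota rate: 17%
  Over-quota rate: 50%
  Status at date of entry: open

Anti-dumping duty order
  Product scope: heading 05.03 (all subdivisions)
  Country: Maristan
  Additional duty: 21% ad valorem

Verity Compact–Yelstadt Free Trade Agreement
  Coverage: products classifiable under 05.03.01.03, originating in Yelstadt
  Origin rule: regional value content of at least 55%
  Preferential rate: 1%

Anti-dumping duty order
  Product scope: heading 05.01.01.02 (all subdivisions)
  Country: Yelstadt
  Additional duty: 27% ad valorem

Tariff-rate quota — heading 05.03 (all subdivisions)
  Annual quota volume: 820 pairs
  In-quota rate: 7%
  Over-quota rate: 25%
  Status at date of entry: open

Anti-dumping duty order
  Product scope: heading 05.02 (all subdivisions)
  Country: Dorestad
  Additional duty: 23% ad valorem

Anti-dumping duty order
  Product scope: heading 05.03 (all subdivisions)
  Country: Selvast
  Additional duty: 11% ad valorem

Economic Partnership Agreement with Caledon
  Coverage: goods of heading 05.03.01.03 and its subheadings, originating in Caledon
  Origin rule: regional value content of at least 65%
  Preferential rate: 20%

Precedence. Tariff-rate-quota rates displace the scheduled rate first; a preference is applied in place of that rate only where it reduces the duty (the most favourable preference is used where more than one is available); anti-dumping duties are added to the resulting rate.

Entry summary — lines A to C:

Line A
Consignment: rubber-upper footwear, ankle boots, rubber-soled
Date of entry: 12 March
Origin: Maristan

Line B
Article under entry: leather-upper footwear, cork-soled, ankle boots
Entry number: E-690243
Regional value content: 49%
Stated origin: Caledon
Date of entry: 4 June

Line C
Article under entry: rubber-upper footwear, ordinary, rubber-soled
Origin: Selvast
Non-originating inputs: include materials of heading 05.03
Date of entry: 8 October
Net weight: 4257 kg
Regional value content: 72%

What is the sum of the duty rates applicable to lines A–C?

Line A: rubber-upper → 05.03; rubber-soled → 05.03.01; ankle boots → 05.03.01.02. Scheduled 10%. quota on 05.03 open → in-quota 7%; anti-dumping (Maristan, 05.03): +21%; total 7% + 21% = 28%. → 28%.
Line B: leather-upper → 05.01; cork-soled → 05.01.03; ankle boots → 05.01.03.02. Scheduled 9%. Caledon agreement on 05.03.01.03: 05.01.03.02 not covered. → 9%.
Line C: rubber-upper → 05.03; rubber-soled → 05.03.01; ordinary → 05.03.01.01. Scheduled 26%. quota on 05.03 open → in-quota 7%; Selvast agreement on 05.01: 05.03.01.01 not covered; Selvast agreement on 05.03.01: CTH not met; anti-dumping (Selvast, 05.03): +11%; total 7% + 11% = 18%. → 18%.
Sum: 28% + 9% + 18% = 55%.

55%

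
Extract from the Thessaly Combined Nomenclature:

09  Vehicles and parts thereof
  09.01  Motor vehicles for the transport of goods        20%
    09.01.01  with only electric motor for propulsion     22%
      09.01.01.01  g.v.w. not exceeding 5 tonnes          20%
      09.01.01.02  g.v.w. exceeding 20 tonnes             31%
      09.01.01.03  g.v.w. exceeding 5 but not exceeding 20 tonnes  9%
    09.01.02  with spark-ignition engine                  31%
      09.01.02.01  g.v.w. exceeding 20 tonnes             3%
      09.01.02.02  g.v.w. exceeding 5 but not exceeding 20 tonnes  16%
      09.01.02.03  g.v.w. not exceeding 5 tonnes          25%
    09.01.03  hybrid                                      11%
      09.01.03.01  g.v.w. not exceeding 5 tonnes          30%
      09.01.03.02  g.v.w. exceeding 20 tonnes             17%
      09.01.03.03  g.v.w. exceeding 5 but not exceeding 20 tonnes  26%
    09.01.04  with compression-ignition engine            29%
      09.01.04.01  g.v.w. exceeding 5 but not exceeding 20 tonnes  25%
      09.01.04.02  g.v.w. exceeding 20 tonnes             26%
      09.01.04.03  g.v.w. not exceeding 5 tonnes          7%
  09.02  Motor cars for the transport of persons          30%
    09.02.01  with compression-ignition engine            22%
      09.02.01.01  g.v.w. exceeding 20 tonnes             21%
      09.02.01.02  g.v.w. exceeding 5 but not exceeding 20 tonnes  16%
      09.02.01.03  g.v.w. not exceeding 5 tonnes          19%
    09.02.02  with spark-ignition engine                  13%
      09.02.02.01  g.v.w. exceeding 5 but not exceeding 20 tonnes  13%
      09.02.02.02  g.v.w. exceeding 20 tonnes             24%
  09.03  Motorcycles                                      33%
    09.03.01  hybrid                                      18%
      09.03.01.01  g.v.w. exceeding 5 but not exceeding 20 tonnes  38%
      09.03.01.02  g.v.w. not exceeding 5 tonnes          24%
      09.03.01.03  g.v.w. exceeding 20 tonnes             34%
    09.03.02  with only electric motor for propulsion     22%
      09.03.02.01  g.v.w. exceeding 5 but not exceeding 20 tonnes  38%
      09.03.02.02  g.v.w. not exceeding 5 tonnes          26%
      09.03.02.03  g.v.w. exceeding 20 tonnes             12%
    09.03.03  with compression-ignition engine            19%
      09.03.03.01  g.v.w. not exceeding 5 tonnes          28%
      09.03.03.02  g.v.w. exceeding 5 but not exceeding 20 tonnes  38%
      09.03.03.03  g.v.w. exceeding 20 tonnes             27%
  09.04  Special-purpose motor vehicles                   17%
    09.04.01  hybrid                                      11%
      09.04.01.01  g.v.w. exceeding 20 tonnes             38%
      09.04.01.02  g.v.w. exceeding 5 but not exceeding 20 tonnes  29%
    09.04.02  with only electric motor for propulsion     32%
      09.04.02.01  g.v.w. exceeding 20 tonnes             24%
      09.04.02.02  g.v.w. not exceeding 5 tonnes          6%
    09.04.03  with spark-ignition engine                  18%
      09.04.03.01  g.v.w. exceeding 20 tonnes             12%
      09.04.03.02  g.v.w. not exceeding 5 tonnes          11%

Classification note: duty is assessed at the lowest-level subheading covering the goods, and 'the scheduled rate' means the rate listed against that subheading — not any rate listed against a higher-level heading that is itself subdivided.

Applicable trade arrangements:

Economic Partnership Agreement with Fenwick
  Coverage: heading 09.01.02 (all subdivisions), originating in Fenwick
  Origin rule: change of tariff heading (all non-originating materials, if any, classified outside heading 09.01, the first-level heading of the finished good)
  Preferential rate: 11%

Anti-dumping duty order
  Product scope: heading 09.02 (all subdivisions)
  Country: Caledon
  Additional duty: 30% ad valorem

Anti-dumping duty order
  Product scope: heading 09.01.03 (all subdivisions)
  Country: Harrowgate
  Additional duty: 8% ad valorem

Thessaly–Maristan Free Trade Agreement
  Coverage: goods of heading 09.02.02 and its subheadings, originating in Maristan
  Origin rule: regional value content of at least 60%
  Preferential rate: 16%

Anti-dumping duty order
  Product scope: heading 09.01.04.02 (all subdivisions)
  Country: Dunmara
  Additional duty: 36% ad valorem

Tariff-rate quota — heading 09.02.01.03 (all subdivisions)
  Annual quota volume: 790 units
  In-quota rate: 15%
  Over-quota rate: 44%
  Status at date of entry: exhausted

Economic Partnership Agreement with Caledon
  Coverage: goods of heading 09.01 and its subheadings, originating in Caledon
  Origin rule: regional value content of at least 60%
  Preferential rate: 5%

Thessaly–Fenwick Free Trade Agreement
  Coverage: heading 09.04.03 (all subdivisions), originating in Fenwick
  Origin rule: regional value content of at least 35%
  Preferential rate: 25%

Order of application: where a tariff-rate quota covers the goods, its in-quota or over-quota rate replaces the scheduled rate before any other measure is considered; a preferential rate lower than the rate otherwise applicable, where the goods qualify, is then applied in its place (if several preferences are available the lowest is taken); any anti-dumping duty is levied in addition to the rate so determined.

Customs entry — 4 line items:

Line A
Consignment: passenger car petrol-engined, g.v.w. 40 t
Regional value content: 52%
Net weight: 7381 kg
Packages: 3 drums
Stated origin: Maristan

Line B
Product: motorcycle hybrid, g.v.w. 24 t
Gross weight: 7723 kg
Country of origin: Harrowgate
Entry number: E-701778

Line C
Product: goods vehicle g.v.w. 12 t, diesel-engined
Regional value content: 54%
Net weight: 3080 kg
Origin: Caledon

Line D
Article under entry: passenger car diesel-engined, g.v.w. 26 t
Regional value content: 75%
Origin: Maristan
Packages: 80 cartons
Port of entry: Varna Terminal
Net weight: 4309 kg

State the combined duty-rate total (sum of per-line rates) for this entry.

104%

Line A: passenger car → 09.02; petrol-engined → 09.02.02; g.v.w. 40 t → 09.02.02.02. Scheduled 24%. Maristan agreement on 09.02.02: RVC < 60%. → 24%.
Line B: motorcycle → 09.03; hybrid → 09.03.01; g.v.w. 24 t → 09.03.01.03. Scheduled 34%. No special measure applies. → 34%.
Line C: goods vehicle → 09.01; diesel-engined → 09.01.04; g.v.w. 12 t → 09.01.04.01. Scheduled 25%. Caledon agreement on 09.01: RVC < 60%. → 25%.
Line D: passenger car → 09.02; diesel-engined → 09.02.01; g.v.w. 26 t → 09.02.01.01. Scheduled 21%. Maristan agreement on 09.02.02: 09.02.01.01 not covered. → 21%.
Sum: 24% + 34% + 25% + 21% = 104%.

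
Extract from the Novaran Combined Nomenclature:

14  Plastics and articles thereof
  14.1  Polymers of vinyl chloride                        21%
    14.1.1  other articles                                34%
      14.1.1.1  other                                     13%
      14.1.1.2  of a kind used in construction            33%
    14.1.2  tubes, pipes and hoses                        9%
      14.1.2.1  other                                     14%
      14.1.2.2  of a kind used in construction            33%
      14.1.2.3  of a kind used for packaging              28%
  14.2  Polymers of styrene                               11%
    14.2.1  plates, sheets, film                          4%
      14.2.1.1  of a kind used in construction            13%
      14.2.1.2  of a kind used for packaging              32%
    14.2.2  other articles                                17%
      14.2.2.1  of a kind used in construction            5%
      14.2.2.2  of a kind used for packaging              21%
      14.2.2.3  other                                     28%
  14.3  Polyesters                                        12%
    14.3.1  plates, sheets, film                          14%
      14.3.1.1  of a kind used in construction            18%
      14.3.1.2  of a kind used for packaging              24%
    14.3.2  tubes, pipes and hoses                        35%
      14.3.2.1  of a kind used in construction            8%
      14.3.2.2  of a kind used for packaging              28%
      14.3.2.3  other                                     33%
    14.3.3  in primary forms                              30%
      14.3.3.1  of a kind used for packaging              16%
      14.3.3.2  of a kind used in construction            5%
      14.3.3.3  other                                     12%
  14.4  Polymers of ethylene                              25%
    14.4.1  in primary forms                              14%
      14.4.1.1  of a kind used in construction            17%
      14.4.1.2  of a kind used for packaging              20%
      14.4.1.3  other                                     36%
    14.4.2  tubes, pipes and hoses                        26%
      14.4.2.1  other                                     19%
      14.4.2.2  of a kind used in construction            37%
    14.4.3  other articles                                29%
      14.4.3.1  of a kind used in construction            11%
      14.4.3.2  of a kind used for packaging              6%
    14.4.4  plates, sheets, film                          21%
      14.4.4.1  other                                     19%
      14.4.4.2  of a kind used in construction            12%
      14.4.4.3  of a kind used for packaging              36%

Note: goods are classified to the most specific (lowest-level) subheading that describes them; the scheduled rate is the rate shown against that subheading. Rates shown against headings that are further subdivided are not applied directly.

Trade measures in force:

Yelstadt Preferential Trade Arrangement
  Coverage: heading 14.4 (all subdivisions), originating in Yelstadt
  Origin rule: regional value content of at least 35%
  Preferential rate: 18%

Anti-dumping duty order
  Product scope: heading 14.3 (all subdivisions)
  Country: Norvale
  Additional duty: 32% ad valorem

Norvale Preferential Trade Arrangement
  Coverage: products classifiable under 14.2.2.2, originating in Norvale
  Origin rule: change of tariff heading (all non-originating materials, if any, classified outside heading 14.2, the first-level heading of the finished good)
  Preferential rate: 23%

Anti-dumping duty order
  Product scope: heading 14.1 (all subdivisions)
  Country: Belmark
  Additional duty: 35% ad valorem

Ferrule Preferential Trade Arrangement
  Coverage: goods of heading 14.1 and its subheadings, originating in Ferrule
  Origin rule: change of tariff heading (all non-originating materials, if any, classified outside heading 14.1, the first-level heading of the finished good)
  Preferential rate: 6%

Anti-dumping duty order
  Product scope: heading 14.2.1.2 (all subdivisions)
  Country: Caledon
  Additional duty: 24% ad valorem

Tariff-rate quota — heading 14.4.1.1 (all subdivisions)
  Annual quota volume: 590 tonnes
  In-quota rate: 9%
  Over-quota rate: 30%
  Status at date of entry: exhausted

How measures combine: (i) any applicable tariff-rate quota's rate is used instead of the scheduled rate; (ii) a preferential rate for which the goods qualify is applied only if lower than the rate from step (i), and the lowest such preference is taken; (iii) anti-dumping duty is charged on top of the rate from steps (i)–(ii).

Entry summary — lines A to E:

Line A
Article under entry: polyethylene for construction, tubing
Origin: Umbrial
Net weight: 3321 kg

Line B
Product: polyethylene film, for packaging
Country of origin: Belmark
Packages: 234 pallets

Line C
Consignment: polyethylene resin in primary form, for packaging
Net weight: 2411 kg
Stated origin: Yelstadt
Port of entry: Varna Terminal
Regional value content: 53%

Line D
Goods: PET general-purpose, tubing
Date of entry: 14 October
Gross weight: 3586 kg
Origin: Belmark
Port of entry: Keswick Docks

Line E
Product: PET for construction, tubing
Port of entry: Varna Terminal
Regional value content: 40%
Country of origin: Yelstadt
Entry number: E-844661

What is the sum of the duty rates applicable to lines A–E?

132%

Line A: polyethylene → 14.4; tubing → 14.4.2; for construction → 14.4.2.2. Scheduled 37%. No special measure applies. → 37%.
Line B: polyethylene → 14.4; film → 14.4.4; for packaging → 14.4.4.3. Scheduled 36%. No special measure applies. → 36%.
Line C: polyethylene → 14.4; resin in primary form → 14.4.1; for packaging → 14.4.1.2. Scheduled 20%. Yelstadt agreement on 14.4: RVC ≥ 35% → 18% available; preferential 18%. → 18%.
Line D: PET → 14.3; tubing → 14.3.2; general-purpose → 14.3.2.3. Scheduled 33%. No special measure applies. → 33%.
Line E: PET → 14.3; tubing → 14.3.2; for construction → 14.3.2.1. Scheduled 8%. Yelstadt agreement on 14.4: 14.3.2.1 not covered. → 8%.
Sum: 37% + 36% + 18% + 33% + 8% = 132%.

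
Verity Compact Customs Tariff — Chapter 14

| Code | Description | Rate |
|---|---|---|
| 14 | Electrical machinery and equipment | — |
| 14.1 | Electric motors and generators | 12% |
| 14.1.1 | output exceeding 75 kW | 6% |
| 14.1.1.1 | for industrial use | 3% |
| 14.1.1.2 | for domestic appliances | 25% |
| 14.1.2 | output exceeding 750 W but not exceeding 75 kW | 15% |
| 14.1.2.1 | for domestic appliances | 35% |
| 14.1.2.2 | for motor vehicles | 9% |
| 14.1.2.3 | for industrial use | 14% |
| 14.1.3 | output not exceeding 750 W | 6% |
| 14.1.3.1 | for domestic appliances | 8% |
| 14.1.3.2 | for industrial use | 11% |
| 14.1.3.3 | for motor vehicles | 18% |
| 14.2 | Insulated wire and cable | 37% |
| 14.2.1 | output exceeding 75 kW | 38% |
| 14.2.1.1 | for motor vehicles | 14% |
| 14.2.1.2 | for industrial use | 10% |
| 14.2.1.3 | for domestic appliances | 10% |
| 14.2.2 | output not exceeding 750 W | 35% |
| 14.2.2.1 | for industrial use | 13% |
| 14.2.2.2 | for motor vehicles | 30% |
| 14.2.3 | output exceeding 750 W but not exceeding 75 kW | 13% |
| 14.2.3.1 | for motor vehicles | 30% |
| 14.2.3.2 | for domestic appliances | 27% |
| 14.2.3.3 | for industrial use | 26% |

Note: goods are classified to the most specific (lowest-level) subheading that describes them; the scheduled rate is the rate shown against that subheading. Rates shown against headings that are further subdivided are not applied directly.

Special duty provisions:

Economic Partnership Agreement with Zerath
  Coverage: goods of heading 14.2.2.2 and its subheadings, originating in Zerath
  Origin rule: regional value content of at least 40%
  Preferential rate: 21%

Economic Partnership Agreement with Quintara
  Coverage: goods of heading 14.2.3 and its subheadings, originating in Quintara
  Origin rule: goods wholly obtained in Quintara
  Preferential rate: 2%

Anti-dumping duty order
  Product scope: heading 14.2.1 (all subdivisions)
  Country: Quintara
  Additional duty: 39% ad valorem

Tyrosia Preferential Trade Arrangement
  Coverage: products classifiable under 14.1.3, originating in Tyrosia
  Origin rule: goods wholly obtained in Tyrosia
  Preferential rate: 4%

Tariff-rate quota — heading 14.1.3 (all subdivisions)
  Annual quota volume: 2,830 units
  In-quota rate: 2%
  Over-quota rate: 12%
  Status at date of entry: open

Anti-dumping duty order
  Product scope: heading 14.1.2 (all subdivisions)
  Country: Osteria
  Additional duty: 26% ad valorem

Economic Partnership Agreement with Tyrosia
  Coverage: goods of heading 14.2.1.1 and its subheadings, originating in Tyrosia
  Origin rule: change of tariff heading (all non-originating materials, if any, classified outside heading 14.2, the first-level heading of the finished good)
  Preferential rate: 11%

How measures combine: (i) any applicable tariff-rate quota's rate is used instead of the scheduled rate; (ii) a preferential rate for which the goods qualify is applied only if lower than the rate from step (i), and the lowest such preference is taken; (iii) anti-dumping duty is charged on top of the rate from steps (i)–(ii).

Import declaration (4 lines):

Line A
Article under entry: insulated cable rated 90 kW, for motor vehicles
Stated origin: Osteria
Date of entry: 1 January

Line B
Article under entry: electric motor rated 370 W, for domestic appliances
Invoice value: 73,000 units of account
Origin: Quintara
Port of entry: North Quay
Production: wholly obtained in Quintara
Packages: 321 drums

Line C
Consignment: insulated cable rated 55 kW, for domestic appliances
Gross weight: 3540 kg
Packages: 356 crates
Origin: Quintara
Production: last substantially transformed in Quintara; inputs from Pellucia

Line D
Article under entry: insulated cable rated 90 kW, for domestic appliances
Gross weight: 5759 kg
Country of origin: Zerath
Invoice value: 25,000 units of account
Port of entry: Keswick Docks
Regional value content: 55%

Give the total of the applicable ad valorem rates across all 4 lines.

53%

Line A: insulated cable → 14.2; rated 90 kW → 14.2.1; for motor vehicles → 14.2.1.1. Scheduled 14%. No special measure applies. → 14%.
Line B: electric motor → 14.1; rated 370 W → 14.1.3; for domestic appliances → 14.1.3.1. Scheduled 8%. quota on 14.1.3 open → in-quota 2%; Quintara agreement on 14.2.3: 14.1.3.1 not covered. → 2%.
Line C: insulated cable → 14.2; rated 55 kW → 14.2.3; for domestic appliances → 14.2.3.2. Scheduled 27%. Quintara agreement on 14.2.3: not wholly obtained. → 27%.
Line D: insulated cable → 14.2; rated 90 kW → 14.2.1; for domestic appliances → 14.2.1.3. Scheduled 10%. Zerath agreement on 14.2.2.2: 14.2.1.3 not covered. → 10%.
Sum: 14% + 2% + 27% + 10% = 53%.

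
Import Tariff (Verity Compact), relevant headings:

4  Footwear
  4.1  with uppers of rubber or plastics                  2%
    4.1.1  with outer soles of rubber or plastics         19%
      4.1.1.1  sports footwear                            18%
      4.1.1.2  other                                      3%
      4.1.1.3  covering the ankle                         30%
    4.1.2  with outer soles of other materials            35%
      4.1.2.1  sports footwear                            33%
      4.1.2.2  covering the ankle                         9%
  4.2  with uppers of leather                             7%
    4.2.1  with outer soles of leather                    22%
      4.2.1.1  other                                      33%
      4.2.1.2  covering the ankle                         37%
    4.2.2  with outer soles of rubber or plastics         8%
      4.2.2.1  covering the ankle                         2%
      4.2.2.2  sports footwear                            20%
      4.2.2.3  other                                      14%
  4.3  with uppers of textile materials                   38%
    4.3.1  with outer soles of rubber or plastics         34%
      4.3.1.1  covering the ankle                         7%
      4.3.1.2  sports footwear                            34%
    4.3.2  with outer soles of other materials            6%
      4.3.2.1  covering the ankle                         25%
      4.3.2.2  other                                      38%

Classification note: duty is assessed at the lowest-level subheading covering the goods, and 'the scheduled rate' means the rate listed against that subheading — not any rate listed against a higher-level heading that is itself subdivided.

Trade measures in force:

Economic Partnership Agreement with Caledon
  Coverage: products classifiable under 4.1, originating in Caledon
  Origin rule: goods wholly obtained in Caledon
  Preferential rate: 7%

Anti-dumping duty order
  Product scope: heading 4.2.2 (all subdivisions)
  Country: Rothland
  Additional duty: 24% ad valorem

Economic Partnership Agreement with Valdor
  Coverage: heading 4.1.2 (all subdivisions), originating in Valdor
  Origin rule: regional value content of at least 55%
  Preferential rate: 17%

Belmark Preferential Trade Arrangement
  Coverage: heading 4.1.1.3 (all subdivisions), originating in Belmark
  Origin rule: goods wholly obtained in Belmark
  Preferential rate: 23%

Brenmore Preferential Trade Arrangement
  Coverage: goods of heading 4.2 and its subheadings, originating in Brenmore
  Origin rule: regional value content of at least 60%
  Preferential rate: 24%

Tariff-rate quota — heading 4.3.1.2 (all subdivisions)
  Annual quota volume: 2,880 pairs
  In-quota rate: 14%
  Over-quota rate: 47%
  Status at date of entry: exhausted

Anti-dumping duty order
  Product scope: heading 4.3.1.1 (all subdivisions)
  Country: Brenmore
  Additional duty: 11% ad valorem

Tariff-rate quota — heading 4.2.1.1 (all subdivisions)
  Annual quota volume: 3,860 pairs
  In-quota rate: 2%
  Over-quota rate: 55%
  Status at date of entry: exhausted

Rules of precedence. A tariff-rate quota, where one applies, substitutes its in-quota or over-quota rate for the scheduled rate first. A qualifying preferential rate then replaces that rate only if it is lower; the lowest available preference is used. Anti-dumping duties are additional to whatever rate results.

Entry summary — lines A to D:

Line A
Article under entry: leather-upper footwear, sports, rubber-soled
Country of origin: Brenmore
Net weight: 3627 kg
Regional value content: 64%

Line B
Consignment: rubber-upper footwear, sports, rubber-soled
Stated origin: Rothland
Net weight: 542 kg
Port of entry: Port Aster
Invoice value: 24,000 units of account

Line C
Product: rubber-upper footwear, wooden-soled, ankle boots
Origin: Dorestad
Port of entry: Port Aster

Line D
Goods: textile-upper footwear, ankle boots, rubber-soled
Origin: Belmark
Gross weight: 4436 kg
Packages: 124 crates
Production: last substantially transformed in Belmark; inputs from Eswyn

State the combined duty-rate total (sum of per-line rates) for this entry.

54%

Line A: leather-upper → 4.2; rubber-soled → 4.2.2; sports → 4.2.2.2. Scheduled 20%. Brenmore agreement on 4.2: RVC ≥ 60% → 24% available; preference 24% not lower than 20% → no reduction. → 20%.
Line B: rubber-upper → 4.1; rubber-soled → 4.1.1; sports → 4.1.1.1. Scheduled 18%. No special measure applies. → 18%.
Line C: rubber-upper → 4.1; wooden-soled → 4.1.2; ankle boots → 4.1.2.2. Scheduled 9%. No special measure applies. → 9%.
Line D: textile-upper → 4.3; rubber-soled → 4.3.1; ankle boots → 4.3.1.1. Scheduled 7%. Belmark agreement on 4.1.1.3: 4.3.1.1 not covered. → 7%.
Sum: 20% + 18% + 9% + 7% = 54%.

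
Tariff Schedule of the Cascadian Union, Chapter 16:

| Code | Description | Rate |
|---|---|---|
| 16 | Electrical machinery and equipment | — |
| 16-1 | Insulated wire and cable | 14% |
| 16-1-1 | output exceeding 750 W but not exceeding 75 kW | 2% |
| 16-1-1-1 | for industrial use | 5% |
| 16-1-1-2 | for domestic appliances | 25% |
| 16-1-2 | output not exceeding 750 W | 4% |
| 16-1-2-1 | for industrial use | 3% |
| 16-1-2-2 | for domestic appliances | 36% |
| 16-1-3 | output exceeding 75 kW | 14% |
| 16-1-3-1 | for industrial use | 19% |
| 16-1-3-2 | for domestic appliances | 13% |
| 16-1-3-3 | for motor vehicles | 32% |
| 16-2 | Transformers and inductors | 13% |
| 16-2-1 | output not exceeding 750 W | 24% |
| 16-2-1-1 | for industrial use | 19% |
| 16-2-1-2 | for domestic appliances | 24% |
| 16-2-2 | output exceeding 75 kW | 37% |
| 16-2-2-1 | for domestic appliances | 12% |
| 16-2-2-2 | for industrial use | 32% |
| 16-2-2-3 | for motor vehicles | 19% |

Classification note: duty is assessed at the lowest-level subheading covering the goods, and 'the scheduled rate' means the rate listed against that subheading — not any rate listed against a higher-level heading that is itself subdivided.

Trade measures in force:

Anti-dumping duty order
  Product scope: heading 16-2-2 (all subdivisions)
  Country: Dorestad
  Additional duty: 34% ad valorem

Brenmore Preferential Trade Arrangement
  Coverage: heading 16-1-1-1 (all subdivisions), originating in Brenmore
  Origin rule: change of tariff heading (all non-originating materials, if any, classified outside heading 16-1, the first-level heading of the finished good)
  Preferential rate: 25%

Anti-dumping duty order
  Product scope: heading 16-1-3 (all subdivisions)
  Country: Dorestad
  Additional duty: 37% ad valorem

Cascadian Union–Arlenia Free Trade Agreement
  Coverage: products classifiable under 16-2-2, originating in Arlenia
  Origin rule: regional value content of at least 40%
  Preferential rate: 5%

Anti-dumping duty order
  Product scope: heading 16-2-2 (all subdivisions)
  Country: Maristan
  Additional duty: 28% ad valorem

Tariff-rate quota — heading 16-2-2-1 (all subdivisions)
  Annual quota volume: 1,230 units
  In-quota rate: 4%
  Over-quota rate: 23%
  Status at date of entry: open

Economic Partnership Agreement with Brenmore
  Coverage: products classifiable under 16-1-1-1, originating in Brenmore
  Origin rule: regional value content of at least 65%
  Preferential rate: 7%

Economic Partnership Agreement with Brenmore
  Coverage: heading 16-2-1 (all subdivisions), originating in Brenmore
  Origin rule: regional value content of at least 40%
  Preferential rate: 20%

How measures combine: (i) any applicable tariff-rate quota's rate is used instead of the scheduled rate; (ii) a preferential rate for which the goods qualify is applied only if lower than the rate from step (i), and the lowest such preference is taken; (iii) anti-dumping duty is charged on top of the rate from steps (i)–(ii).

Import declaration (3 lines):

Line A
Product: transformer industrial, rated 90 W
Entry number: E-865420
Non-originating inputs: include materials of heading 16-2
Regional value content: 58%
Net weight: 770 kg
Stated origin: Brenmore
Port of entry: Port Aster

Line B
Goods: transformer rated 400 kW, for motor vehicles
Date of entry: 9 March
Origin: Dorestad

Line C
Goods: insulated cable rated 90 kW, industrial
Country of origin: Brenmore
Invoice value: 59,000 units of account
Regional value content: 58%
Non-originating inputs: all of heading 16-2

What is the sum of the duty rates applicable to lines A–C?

91%

Line A: transformer → 16-2; rated 90 W → 16-2-1; industrial → 16-2-1-1. Scheduled 19%. Brenmore agreement on 16-1-1-1: 16-2-1-1 not covered; Brenmore agreement on 16-1-1-1: 16-2-1-1 not covered; Brenmore agreement on 16-2-1: RVC ≥ 40% → 20% available; preference 20% not lower than 19% → no reduction. → 19%.
Line B: transformer → 16-2; rated 400 kW → 16-2-2; for motor vehicles → 16-2-2-3. Scheduled 19%. anti-dumping (Dorestad, 16-2-2): +34%; total 19% + 34% = 53%. → 53%.
Line C: insulated cable → 16-1; rated 90 kW → 16-1-3; industrial → 16-1-3-1. Scheduled 19%. Brenmore agreement on 16-1-1-1: 16-1-3-1 not covered; Brenmore agreement on 16-1-1-1: 16-1-3-1 not covered; Brenmore agreement on 16-2-1: 16-1-3-1 not covered. → 19%.
Sum: 19% + 53% + 19% = 91%.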